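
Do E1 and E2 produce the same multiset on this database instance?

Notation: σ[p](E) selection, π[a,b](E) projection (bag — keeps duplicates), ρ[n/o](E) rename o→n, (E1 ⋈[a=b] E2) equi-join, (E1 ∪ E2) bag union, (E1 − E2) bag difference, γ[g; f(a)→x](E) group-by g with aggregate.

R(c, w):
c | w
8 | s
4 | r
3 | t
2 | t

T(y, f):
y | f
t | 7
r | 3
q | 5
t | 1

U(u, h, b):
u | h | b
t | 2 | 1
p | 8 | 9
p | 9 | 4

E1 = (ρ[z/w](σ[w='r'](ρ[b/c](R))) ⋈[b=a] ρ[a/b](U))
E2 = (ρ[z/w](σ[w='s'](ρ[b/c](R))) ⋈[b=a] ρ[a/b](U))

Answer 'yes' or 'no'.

E1 per-node cardinality:
  R → 4
  ρ[b/c](R) → 4
  σ[w='r'](ρ[b/c](R)) → 1
  ρ[z/w](σ[w='r'](ρ[b/c](R))) → 1
  U → 3
  ρ[a/b](U) → 3
  (ρ[z/w](σ[w='r'](ρ[b/c](R))) ⋈[b=a] ρ[a/b](U)) → 1
E2 per-node cardinality:
  R → 4
  ρ[b/c](R) → 4
  σ[w='s'](ρ[b/c](R)) → 1
  ρ[z/w](σ[w='s'](ρ[b/c](R))) → 1
  U → 3
  ρ[a/b](U) → 3
  (ρ[z/w](σ[w='s'](ρ[b/c](R))) ⋈[b=a] ρ[a/b](U)) → 0

E1 result:
b | z | u | h | a
4 | r | p | 9 | 4
E2 result:
b | z | u | h | a
(0 rows)
Witness: (4, 'r', 'p', 9, 4) appears 1× in E1 but 0× in E2.

no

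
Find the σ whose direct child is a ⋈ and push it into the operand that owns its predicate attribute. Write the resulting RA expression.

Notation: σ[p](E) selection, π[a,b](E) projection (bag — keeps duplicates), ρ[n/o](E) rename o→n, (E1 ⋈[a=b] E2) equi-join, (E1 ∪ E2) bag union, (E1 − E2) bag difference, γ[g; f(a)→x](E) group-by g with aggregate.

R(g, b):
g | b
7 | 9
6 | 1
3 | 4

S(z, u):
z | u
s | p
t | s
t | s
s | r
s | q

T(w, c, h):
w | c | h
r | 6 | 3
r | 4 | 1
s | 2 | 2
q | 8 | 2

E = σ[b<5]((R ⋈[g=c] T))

σ filters on b, owned by the left side.
E' = (σ[b<5](R) ⋈[g=c] T)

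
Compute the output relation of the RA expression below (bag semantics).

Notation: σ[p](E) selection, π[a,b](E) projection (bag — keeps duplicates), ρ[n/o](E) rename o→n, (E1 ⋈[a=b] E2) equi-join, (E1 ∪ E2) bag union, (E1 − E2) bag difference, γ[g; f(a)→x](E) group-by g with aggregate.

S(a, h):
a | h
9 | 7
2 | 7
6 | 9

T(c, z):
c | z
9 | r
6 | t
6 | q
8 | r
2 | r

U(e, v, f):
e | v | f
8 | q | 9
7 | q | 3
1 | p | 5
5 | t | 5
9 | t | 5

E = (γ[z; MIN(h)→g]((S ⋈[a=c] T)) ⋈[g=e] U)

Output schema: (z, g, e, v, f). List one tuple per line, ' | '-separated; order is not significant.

Row counts bottom-up:
  S → 3
  T → 5
  (S ⋈[a=c] T) → 4
  γ[z; MIN(h)→g]((S ⋈[a=c] T)) → 3
  U → 5
  (γ[z; MIN(h)→g]((S ⋈[a=c] T)) ⋈[g=e] U) → 3

== RESULT ==
z | g | e | v | f
q | 9 | 9 | t | 5
r | 7 | 7 | q | 3
t | 9 | 9 | t | 5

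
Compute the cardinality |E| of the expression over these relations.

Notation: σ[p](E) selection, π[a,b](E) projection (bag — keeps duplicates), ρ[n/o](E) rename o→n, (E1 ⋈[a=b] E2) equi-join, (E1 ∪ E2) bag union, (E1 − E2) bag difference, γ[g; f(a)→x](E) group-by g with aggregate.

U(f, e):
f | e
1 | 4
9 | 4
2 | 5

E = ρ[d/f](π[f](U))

Stepwise |·|:
  U → 3
  π[f](U) → 3
  ρ[d/f](π[f](U)) → 3

|E| = 3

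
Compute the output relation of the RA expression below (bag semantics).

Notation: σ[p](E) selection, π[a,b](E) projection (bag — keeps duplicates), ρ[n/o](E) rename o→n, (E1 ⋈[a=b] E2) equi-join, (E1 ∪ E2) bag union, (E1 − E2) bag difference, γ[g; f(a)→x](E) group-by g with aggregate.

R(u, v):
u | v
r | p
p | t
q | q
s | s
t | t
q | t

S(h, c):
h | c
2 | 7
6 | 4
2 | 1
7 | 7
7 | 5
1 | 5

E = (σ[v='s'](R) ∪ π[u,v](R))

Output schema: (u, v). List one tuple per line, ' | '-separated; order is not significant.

Per-node cardinality:
  R → 6
  σ[v='s'](R) → 1
  R → 6
  π[u,v](R) → 6
  (σ[v='s'](R) ∪ π[u,v](R)) → 7

== RESULT ==
u | v
p | t
q | q
q | t
r | p
s | s
s | s
t | t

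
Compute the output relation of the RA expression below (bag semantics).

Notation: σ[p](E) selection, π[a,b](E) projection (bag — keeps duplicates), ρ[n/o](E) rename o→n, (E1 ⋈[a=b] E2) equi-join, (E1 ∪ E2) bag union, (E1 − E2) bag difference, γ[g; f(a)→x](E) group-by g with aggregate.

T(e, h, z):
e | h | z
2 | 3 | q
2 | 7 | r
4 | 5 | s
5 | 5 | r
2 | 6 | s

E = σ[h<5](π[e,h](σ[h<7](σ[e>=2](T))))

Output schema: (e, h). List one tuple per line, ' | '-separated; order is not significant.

Subexpression sizes:
  T → 5
  σ[e>=2](T) → 5
  σ[h<7](σ[e>=2](T)) → 4
  π[e,h](σ[h<7](σ[e>=2](T))) → 4
  σ[h<5](π[e,h](σ[h<7](σ[e>=2](T)))) → 1

== RESULT ==
e | h
2 | 3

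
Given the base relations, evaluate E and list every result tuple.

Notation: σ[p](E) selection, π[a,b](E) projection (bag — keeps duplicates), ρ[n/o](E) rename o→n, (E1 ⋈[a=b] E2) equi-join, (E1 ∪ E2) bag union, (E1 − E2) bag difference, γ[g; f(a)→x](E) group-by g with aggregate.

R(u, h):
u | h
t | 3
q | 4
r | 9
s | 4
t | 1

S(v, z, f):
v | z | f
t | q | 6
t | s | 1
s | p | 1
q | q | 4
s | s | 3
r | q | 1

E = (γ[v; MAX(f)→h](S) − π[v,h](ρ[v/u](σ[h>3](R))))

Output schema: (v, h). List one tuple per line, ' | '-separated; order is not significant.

Row counts bottom-up:
  S → 6
  γ[v; MAX(f)→h](S) → 4
  R → 5
  σ[h>3](R) → 3
  ρ[v/u](σ[h>3](R)) → 3
  π[v,h](ρ[v/u](σ[h>3](R))) → 3
  (γ[v; MAX(f)→h](S) − π[v,h](ρ[v/u](σ[h>3](R)))) → 3

== RESULT ==
v | h
r | 1
s | 3
t | 6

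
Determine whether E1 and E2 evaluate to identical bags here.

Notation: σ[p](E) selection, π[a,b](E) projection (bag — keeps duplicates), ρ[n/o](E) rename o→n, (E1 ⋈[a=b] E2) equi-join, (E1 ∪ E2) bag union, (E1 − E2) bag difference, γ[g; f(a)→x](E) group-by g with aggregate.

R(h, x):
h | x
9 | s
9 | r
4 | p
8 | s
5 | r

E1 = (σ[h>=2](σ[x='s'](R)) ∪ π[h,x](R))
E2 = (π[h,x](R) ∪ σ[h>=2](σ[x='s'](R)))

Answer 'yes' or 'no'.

E1 subexpression sizes:
  R → 5
  σ[x='s'](R) → 2
  σ[h>=2](σ[x='s'](R)) → 2
  R → 5
  π[h,x](R) → 5
  (σ[h>=2](σ[x='s'](R)) ∪ π[h,x](R)) → 7
E2 subexpression sizes:
  R → 5
  π[h,x](R) → 5
  R → 5
  σ[x='s'](R) → 2
  σ[h>=2](σ[x='s'](R)) → 2
  (π[h,x](R) ∪ σ[h>=2](σ[x='s'](R))) → 7

E1 and E2 produce the same multiset:
h | x
4 | p
5 | r
8 | s
8 | s
9 | r
9 | s
9 | s

yes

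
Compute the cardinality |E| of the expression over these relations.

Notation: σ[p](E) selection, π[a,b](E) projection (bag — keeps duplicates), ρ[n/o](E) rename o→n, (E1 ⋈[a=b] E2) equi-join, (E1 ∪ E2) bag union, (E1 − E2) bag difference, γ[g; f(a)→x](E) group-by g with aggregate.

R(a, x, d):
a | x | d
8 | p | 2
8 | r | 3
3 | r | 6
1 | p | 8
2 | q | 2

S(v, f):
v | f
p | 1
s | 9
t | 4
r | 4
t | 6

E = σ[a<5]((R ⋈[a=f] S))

Per-node cardinality:
  R → 5
  S → 5
  (R ⋈[a=f] S) → 1
  σ[a<5]((R ⋈[a=f] S)) → 1

|E| = 1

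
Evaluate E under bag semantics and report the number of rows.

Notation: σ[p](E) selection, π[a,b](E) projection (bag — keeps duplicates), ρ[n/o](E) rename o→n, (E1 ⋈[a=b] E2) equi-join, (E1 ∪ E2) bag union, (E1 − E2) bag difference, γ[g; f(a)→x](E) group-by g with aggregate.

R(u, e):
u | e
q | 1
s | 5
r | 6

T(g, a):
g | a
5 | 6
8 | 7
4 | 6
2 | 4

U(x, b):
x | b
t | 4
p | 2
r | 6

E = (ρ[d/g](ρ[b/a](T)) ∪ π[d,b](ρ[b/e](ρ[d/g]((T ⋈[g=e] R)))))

Subexpression sizes:
  T → 4
  ρ[b/a](T) → 4
  ρ[d/g](ρ[b/a](T)) → 4
  T → 4
  R → 3
  (T ⋈[g=e] R) → 1
  ρ[d/g]((T ⋈[g=e] R)) → 1
  ρ[b/e](ρ[d/g]((T ⋈[g=e] R))) → 1
  π[d,b](ρ[b/e](ρ[d/g]((T ⋈[g=e] R)))) → 1
  (ρ[d/g](ρ[b/a](T)) ∪ π[d,b](ρ[b/e](ρ[d/g]((T ⋈[g=e] R))))) → 5

|E| = 5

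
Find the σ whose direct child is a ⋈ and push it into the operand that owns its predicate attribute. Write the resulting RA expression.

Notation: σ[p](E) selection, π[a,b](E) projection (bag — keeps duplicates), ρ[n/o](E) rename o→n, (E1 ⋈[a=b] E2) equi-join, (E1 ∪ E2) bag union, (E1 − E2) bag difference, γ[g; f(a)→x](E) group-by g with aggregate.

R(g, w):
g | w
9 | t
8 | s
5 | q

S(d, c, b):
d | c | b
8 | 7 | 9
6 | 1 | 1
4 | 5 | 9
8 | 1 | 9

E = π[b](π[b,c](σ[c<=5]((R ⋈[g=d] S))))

σ filters on c, owned by the right side.
E' = π[b](π[b,c]((R ⋈[g=d] σ[c<=5](S))))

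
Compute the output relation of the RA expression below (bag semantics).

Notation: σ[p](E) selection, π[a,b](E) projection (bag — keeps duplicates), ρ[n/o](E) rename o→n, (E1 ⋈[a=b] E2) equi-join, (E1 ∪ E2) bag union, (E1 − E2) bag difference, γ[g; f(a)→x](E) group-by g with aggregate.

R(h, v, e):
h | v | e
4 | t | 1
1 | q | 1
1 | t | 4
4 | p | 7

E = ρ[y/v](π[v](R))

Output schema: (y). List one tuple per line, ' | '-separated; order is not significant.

Per-node cardinality:
  R → 4
  π[v](R) → 4
  ρ[y/v](π[v](R)) → 4

== RESULT ==
y
p
q
t
t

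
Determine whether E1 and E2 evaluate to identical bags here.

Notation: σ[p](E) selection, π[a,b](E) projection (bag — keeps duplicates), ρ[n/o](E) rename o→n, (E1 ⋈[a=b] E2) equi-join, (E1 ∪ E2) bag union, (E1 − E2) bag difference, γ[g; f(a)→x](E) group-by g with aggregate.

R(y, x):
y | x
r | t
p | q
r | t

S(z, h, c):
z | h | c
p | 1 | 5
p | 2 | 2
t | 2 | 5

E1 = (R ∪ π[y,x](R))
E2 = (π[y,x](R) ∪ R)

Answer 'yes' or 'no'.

E1 row counts bottom-up:
  R → 3
  R → 3
  π[y,x](R) → 3
  (R ∪ π[y,x](R)) → 6
E2 row counts bottom-up:
  R → 3
  π[y,x](R) → 3
  R → 3
  (π[y,x](R) ∪ R) → 6

E1 and E2 produce the same multiset:
y | x
p | q
p | q
r | t
r | t
r | t
r | t

yes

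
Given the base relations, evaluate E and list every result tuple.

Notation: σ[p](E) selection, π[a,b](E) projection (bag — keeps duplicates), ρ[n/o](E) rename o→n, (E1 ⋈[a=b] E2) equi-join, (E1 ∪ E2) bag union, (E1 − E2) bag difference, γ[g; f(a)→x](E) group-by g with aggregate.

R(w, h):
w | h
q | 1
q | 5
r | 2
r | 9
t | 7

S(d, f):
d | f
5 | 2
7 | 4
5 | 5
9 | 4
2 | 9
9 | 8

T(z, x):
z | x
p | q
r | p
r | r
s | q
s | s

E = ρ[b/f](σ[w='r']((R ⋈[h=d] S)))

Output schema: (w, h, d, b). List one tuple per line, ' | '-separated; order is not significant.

Per-node cardinality:
  R → 5
  S → 6
  (R ⋈[h=d] S) → 6
  σ[w='r']((R ⋈[h=d] S)) → 3
  ρ[b/f](σ[w='r']((R ⋈[h=d] S))) → 3

== RESULT ==
w | h | d | b
r | 2 | 2 | 9
r | 9 | 9 | 4
r | 9 | 9 | 8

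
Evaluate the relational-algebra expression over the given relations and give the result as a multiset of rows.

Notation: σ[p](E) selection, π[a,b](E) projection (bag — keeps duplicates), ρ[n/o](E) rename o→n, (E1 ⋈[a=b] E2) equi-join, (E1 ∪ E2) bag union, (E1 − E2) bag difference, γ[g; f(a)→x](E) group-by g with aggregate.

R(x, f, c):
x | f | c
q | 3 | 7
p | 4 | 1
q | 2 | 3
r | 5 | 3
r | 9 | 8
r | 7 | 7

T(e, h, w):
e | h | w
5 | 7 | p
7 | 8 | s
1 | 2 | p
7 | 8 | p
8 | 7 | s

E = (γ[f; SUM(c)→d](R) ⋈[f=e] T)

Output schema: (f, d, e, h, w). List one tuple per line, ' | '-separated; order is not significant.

Per-node cardinality:
  R → 6
  γ[f; SUM(c)→d](R) → 6
  T → 5
  (γ[f; SUM(c)→d](R) ⋈[f=e] T) → 3

== RESULT ==
f | d | e | h | w
5 | 3 | 5 | 7 | p
7 | 7 | 7 | 8 | p
7 | 7 | 7 | 8 | s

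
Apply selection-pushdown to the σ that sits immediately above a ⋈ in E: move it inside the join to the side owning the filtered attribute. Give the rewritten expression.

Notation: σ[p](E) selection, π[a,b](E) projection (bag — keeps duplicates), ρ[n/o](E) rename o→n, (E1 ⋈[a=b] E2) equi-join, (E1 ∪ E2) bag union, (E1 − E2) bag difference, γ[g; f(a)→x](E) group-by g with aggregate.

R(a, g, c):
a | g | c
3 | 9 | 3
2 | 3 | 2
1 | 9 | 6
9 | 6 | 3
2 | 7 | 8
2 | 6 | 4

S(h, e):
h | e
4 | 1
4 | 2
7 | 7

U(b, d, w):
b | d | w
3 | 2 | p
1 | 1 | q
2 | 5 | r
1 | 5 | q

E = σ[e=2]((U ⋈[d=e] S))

σ filters on e, owned by the right side.
E' = (U ⋈[d=e] σ[e=2](S))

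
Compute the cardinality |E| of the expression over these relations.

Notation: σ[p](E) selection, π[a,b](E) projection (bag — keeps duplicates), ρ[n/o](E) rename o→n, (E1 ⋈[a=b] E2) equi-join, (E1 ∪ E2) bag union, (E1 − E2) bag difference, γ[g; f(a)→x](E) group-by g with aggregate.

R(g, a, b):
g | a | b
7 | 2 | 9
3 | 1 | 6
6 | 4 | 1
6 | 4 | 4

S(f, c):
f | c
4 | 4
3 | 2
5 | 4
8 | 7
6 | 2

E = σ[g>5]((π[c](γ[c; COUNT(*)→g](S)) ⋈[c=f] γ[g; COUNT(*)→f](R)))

Per-node cardinality:
  S → 5
  γ[c; COUNT(*)→g](S) → 3
  π[c](γ[c; COUNT(*)→g](S)) → 3
  R → 4
  γ[g; COUNT(*)→f](R) → 3
  (π[c](γ[c; COUNT(*)→g](S)) ⋈[c=f] γ[g; COUNT(*)→f](R)) → 1
  σ[g>5]((π[c](γ[c; COUNT(*)→g](S)) ⋈[c=f] γ[g; COUNT(*)→f](R))) → 1

|E| = 1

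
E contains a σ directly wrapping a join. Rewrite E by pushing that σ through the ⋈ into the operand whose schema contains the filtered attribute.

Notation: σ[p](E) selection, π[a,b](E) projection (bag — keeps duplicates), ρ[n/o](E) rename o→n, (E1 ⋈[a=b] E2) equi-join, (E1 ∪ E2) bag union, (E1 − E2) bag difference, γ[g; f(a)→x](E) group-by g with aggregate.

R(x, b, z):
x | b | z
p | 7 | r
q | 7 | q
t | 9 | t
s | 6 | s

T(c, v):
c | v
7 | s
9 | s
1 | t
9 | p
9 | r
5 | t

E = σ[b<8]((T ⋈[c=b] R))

σ filters on b, owned by the right side.
E' = (T ⋈[c=b] σ[b<8](R))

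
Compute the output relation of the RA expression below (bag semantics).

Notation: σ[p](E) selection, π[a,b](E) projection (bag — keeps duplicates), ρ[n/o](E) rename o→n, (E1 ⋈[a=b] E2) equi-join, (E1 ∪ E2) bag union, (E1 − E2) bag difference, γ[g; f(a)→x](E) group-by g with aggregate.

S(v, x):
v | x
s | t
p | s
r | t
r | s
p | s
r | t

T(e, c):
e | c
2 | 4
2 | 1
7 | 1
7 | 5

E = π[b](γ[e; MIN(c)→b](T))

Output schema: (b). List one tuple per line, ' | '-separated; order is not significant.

Stepwise |·|:
  T → 4
  γ[e; MIN(c)→b](T) → 2
  π[b](γ[e; MIN(c)→b](T)) → 2

== RESULT ==
b
1
1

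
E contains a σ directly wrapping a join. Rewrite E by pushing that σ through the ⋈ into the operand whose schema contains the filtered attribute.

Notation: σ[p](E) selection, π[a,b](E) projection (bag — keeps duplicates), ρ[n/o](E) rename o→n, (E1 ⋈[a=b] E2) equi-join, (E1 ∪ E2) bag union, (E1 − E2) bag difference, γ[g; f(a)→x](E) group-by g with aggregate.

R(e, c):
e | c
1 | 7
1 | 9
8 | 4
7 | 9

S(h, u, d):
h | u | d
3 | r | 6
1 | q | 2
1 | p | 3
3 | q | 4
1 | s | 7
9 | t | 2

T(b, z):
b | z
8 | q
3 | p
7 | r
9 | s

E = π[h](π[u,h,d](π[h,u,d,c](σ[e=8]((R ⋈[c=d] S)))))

σ filters on e, owned by the left side.
E' = π[h](π[u,h,d](π[h,u,d,c]((σ[e=8](R) ⋈[c=d] S))))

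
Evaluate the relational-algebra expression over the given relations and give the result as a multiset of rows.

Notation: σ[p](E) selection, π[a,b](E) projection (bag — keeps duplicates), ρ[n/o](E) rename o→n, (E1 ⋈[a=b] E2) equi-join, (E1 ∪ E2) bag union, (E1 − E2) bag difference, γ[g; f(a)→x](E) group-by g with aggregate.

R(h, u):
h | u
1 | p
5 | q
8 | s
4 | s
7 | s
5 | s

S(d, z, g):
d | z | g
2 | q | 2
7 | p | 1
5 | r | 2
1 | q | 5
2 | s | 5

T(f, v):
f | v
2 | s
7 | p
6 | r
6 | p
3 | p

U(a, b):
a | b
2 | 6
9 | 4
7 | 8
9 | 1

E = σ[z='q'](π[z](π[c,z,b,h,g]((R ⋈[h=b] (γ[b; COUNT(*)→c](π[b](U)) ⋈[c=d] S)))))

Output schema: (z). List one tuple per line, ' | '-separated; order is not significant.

Row counts bottom-up:
  R → 6
  U → 4
  π[b](U) → 4
  γ[b; COUNT(*)→c](π[b](U)) → 4
  S → 5
  (γ[b; COUNT(*)→c](π[b](U)) ⋈[c=d] S) → 4
  (R ⋈[h=b] (γ[b; COUNT(*)→c](π[b](U)) ⋈[c=d] S)) → 3
  π[c,z,b,h,g]((R ⋈[h=b] (γ[b; COUNT(*)→c](π[b](U)) ⋈[c=d] S))) → 3
  π[z](π[c,z,b,h,g]((R ⋈[h=b] (γ[b; COUNT(*)→c](π[b](U)) ⋈[c=d] S)))) → 3
  σ[z='q'](π[z](π[c,z,b,h,g]((R ⋈[h=b] (γ[b; COUNT(*)→c](π[b](U)) ⋈[c=d] S))))) → 3

== RESULT ==
z
q
q
q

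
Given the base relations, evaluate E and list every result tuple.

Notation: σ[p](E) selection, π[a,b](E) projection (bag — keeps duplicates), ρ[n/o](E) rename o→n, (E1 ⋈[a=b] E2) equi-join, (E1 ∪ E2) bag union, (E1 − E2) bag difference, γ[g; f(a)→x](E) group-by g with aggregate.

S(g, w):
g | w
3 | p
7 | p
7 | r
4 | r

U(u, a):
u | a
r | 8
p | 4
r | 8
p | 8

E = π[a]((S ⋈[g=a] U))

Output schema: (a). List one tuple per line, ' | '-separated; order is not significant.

Row counts bottom-up:
  S → 4
  U → 4
  (S ⋈[g=a] U) → 1
  π[a]((S ⋈[g=a] U)) → 1

== RESULT ==
a
4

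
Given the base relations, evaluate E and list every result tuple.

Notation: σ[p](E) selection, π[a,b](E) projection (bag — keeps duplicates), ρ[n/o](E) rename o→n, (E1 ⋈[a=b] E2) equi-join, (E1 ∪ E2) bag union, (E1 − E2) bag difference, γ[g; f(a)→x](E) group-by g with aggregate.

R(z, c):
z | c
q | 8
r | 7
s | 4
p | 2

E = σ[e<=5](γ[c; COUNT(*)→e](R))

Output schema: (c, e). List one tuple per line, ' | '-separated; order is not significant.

Row counts bottom-up:
  R → 4
  γ[c; COUNT(*)→e](R) → 4
  σ[e<=5](γ[c; COUNT(*)→e](R)) → 4

== RESULT ==
c | e
2 | 1
4 | 1
7 | 1
8 | 1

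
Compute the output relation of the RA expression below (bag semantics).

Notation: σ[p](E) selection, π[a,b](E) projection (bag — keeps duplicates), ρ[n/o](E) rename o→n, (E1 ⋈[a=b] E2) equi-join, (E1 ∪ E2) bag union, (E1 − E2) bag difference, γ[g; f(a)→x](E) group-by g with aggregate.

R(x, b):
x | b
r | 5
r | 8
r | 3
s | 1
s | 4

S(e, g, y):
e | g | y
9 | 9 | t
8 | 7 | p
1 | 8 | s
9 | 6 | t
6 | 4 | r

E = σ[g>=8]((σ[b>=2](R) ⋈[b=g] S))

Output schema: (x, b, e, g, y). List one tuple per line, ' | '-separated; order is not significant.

Subexpression sizes:
  R → 5
  σ[b>=2](R) → 4
  S → 5
  (σ[b>=2](R) ⋈[b=g] S) → 2
  σ[g>=8]((σ[b>=2](R) ⋈[b=g] S)) → 1

== RESULT ==
x | b | e | g | y
r | 8 | 1 | 8 | s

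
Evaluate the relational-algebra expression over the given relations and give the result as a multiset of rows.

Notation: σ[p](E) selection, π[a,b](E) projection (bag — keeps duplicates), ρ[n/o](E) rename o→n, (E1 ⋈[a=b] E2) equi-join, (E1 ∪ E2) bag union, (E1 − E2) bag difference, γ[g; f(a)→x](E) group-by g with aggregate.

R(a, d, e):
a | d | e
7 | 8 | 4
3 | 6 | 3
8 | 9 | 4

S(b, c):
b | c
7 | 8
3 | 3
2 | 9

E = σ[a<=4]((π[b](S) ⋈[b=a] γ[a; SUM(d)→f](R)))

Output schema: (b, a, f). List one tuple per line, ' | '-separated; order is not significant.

Per-node cardinality:
  S → 3
  π[b](S) → 3
  R → 3
  γ[a; SUM(d)→f](R) → 3
  (π[b](S) ⋈[b=a] γ[a; SUM(d)→f](R)) → 2
  σ[a<=4]((π[b](S) ⋈[b=a] γ[a; SUM(d)→f](R))) → 1

== RESULT ==
b | a | f
3 | 3 | 6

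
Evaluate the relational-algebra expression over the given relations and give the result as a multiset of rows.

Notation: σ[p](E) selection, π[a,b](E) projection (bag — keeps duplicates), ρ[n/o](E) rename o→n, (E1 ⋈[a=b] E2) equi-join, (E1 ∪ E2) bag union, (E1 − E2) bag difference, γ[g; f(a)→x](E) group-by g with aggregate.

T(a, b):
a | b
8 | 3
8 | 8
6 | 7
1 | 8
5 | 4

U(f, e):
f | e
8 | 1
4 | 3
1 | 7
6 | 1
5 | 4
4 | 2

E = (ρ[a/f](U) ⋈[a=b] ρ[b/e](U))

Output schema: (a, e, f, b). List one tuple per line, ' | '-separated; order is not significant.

Stepwise |·|:
  U → 6
  ρ[a/f](U) → 6
  U → 6
  ρ[b/e](U) → 6
  (ρ[a/f](U) ⋈[a=b] ρ[b/e](U)) → 4

== RESULT ==
a | e | f | b
1 | 7 | 6 | 1
1 | 7 | 8 | 1
4 | 2 | 5 | 4
4 | 3 | 5 | 4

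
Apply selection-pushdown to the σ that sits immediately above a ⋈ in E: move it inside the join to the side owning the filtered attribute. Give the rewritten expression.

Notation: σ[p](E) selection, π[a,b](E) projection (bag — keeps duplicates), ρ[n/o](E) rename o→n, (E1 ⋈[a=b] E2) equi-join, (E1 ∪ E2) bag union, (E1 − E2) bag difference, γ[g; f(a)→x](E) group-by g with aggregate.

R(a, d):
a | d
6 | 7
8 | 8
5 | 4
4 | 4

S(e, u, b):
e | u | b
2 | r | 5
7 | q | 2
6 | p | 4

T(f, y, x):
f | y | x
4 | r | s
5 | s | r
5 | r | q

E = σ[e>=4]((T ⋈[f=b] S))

σ filters on e, owned by the right side.
E' = (T ⋈[f=b] σ[e>=4](S))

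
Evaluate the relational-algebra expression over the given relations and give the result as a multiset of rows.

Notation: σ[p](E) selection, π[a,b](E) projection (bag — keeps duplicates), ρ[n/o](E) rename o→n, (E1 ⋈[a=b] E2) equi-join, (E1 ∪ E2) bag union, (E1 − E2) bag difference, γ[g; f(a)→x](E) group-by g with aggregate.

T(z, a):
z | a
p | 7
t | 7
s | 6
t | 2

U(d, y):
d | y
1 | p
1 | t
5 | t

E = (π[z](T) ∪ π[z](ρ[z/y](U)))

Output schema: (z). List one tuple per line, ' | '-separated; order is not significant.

Per-node cardinality:
  T → 4
  π[z](T) → 4
  U → 3
  ρ[z/y](U) → 3
  π[z](ρ[z/y](U)) → 3
  (π[z](T) ∪ π[z](ρ[z/y](U))) → 7

== RESULT ==
z
p
p
s
t
t
t
t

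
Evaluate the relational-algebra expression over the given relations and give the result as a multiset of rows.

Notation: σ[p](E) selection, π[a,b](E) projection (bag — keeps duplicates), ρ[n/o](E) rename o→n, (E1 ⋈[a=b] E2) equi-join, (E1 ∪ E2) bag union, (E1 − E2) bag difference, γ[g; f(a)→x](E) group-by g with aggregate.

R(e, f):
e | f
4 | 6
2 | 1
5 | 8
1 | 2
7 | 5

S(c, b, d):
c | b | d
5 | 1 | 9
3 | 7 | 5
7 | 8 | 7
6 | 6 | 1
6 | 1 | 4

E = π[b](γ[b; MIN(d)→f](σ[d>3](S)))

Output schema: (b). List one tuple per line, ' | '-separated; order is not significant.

Subexpression sizes:
  S → 5
  σ[d>3](S) → 4
  γ[b; MIN(d)→f](σ[d>3](S)) → 3
  π[b](γ[b; MIN(d)→f](σ[d>3](S))) → 3

== RESULT ==
b
1
7
8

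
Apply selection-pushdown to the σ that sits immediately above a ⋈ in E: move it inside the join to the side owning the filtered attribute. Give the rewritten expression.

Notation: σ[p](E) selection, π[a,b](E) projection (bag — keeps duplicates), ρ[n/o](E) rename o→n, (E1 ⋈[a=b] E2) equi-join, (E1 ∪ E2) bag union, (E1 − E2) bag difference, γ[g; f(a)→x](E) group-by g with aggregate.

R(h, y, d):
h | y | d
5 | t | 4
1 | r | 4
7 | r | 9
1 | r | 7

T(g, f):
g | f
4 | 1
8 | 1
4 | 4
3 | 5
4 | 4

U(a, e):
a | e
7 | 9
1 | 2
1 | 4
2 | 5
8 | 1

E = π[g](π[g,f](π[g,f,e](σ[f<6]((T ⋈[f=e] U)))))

σ filters on f, owned by the left side.
E' = π[g](π[g,f](π[g,f,e]((σ[f<6](T) ⋈[f=e] U))))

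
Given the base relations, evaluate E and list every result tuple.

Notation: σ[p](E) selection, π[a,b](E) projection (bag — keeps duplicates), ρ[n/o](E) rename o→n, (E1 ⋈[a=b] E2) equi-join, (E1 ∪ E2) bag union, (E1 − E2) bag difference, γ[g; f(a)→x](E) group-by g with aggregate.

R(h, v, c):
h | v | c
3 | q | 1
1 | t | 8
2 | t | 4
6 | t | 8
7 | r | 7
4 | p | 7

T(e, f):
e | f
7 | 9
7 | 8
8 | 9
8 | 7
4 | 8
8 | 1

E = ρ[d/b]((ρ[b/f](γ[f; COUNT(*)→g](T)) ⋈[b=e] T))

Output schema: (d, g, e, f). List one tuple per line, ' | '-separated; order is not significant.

Per-node cardinality:
  T → 6
  γ[f; COUNT(*)→g](T) → 4
  ρ[b/f](γ[f; COUNT(*)→g](T)) → 4
  T → 6
  (ρ[b/f](γ[f; COUNT(*)→g](T)) ⋈[b=e] T) → 5
  ρ[d/b]((ρ[b/f](γ[f; COUNT(*)→g](T)) ⋈[b=e] T)) → 5

== RESULT ==
d | g | e | f
7 | 1 | 7 | 8
7 | 1 | 7 | 9
8 | 2 | 8 | 1
8 | 2 | 8 | 7
8 | 2 | 8 | 9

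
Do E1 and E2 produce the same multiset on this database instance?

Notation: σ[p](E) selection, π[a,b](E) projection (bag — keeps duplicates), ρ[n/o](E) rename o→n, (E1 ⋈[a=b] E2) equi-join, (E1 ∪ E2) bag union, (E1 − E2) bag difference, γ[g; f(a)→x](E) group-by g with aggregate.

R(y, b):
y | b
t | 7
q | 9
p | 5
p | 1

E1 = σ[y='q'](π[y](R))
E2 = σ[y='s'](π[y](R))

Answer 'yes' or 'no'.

E1 per-node cardinality:
  R → 4
  π[y](R) → 4
  σ[y='q'](π[y](R)) → 1
E2 per-node cardinality:
  R → 4
  π[y](R) → 4
  σ[y='s'](π[y](R)) → 0

E1 result:
y
q
E2 result:
y
(0 rows)
Witness: ('q',) appears 1× in E1 but 0× in E2.

no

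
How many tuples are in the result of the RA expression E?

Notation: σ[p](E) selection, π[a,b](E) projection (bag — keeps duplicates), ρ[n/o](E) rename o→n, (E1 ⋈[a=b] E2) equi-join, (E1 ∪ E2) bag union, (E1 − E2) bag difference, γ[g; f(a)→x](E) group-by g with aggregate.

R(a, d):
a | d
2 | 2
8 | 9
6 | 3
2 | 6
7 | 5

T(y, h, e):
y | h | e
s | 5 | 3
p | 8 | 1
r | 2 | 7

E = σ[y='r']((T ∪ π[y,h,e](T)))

Row counts bottom-up:
  T → 3
  T → 3
  π[y,h,e](T) → 3
  (T ∪ π[y,h,e](T)) → 6
  σ[y='r']((T ∪ π[y,h,e](T))) → 2

|E| = 2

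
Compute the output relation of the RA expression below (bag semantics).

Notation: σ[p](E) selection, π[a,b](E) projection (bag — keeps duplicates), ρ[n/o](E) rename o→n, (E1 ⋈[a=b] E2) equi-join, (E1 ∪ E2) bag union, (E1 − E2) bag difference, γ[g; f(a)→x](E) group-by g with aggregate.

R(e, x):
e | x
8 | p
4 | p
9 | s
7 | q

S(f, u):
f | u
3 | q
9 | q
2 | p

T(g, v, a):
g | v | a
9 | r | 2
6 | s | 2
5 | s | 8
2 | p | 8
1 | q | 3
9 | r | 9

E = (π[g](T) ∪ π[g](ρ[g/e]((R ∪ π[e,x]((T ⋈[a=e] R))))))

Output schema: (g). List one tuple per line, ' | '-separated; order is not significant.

Row counts bottom-up:
  T → 6
  π[g](T) → 6
  R → 4
  T → 6
  R → 4
  (T ⋈[a=e] R) → 3
  π[e,x]((T ⋈[a=e] R)) → 3
  (R ∪ π[e,x]((T ⋈[a=e] R))) → 7
  ρ[g/e]((R ∪ π[e,x]((T ⋈[a=e] R)))) → 7
  π[g](ρ[g/e]((R ∪ π[e,x]((T ⋈[a=e] R))))) → 7
  (π[g](T) ∪ π[g](ρ[g/e]((R ∪ π[e,x]((T ⋈[a=e] R)))))) → 13

== RESULT ==
g
1
2
4
5
6
7
8
8
8
9
9
9
9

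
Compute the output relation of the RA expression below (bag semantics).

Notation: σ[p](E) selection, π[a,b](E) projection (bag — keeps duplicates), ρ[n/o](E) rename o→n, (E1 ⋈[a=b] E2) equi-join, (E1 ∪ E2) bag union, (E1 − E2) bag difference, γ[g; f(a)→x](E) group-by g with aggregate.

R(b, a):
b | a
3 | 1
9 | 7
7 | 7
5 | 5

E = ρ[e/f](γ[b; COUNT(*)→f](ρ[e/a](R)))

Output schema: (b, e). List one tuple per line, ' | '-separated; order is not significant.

Row counts bottom-up:
  R → 4
  ρ[e/a](R) → 4
  γ[b; COUNT(*)→f](ρ[e/a](R)) → 4
  ρ[e/f](γ[b; COUNT(*)→f](ρ[e/a](R))) → 4

== RESULT ==
b | e
3 | 1
5 | 1
7 | 1
9 | 1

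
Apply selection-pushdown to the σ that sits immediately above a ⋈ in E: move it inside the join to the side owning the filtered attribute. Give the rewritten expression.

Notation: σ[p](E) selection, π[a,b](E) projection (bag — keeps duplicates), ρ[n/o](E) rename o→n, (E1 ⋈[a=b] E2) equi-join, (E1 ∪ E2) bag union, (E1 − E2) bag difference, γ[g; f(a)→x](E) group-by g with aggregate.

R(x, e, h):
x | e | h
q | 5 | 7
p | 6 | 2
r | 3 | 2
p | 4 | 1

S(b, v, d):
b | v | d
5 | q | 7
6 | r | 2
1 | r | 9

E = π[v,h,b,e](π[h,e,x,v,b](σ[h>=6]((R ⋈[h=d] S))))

σ filters on h, owned by the left side.
E' = π[v,h,b,e](π[h,e,x,v,b]((σ[h>=6](R) ⋈[h=d] S)))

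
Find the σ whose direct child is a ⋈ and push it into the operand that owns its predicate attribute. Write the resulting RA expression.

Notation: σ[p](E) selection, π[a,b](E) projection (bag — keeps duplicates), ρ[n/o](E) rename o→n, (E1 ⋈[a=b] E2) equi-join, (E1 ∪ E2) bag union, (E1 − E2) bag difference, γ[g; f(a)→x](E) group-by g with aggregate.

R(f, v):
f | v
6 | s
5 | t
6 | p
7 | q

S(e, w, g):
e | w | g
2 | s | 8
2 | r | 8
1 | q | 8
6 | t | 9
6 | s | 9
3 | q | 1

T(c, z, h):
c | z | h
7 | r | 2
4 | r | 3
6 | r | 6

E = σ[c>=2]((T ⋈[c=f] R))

σ filters on c, owned by the left side.
E' = (σ[c>=2](T) ⋈[c=f] R)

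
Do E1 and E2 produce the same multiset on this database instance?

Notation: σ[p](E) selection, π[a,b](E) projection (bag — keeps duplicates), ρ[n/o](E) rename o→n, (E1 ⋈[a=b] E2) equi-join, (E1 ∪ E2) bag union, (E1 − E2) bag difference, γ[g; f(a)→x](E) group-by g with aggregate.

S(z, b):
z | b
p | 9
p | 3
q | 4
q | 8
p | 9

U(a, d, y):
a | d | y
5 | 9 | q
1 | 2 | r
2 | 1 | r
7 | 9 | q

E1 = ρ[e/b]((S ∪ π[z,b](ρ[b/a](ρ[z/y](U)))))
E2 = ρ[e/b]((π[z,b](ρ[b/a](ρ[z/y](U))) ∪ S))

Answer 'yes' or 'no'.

E1 stepwise |·|:
  S → 5
  U → 4
  ρ[z/y](U) → 4
  ρ[b/a](ρ[z/y](U)) → 4
  π[z,b](ρ[b/a](ρ[z/y](U))) → 4
  (S ∪ π[z,b](ρ[b/a](ρ[z/y](U)))) → 9
  ρ[e/b]((S ∪ π[z,b](ρ[b/a](ρ[z/y](U))))) → 9
E2 stepwise |·|:
  U → 4
  ρ[z/y](U) → 4
  ρ[b/a](ρ[z/y](U)) → 4
  π[z,b](ρ[b/a](ρ[z/y](U))) → 4
  S → 5
  (π[z,b](ρ[b/a](ρ[z/y](U))) ∪ S) → 9
  ρ[e/b]((π[z,b](ρ[b/a](ρ[z/y](U))) ∪ S)) → 9

E1 and E2 produce the same multiset:
z | e
p | 3
p | 9
p | 9
q | 4
q | 5
q | 7
q | 8
r | 1
r | 2

yes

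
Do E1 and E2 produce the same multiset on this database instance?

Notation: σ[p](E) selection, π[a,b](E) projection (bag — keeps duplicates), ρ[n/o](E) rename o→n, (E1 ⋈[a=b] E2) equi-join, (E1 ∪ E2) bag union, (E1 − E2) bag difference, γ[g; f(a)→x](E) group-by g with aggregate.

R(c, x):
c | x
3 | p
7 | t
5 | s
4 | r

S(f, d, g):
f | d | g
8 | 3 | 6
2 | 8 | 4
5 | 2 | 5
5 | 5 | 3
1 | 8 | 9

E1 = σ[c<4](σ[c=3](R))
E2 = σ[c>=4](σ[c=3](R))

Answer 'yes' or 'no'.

E1 per-node cardinality:
  R → 4
  σ[c=3](R) → 1
  σ[c<4](σ[c=3](R)) → 1
E2 per-node cardinality:
  R → 4
  σ[c=3](R) → 1
  σ[c>=4](σ[c=3](R)) → 0

E1 result:
c | x
3 | p
E2 result:
c | x
(0 rows)
Witness: (3, 'p') appears 1× in E1 but 0× in E2.

no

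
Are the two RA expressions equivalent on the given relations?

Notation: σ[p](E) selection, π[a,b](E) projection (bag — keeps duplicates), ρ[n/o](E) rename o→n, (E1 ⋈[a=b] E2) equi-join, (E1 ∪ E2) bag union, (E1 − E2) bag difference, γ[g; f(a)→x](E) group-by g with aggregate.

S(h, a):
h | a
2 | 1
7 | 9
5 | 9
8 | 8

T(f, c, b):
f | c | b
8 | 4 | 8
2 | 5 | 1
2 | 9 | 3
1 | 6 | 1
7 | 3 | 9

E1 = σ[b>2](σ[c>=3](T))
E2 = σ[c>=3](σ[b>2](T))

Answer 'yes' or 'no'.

E1 per-node cardinality:
  T → 5
  σ[c>=3](T) → 5
  σ[b>2](σ[c>=3](T)) → 3
E2 per-node cardinality:
  T → 5
  σ[b>2](T) → 3
  σ[c>=3](σ[b>2](T)) → 3

E1 and E2 produce the same multiset:
f | c | b
2 | 9 | 3
7 | 3 | 9
8 | 4 | 8

yes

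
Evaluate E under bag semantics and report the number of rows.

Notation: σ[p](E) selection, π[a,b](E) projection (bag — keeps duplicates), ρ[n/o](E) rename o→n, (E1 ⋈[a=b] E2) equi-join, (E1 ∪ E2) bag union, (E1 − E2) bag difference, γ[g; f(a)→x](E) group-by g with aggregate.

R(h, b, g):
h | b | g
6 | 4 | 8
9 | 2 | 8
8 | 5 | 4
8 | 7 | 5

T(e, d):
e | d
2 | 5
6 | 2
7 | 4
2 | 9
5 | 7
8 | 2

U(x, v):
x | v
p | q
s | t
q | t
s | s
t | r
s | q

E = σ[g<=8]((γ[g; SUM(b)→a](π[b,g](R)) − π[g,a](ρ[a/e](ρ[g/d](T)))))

Stepwise |·|:
  R → 4
  π[b,g](R) → 4
  γ[g; SUM(b)→a](π[b,g](R)) → 3
  T → 6
  ρ[g/d](T) → 6
  ρ[a/e](ρ[g/d](T)) → 6
  π[g,a](ρ[a/e](ρ[g/d](T))) → 6
  (γ[g; SUM(b)→a](π[b,g](R)) − π[g,a](ρ[a/e](ρ[g/d](T)))) → 3
  σ[g<=8]((γ[g; SUM(b)→a](π[b,g](R)) − π[g,a](ρ[a/e](ρ[g/d](T))))) → 3

|E| = 3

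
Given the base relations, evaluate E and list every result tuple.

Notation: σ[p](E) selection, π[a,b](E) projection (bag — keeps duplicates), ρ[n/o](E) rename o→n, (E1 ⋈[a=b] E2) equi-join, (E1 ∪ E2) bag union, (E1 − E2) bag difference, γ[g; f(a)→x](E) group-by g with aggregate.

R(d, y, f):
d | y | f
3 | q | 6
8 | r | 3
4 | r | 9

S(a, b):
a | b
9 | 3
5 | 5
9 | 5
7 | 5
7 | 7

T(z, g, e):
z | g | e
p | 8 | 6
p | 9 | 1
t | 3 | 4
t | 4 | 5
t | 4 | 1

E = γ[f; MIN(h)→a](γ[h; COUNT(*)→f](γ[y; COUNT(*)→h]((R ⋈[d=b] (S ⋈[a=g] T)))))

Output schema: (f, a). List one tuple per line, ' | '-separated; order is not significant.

Per-node cardinality:
  R → 3
  S → 5
  T → 5
  (S ⋈[a=g] T) → 2
  (R ⋈[d=b] (S ⋈[a=g] T)) → 1
  γ[y; COUNT(*)→h]((R ⋈[d=b] (S ⋈[a=g] T))) → 1
  γ[h; COUNT(*)→f](γ[y; COUNT(*)→h]((R ⋈[d=b] (S ⋈[a=g] T)))) → 1
  γ[f; MIN(h)→a](γ[h; COUNT(*)→f](γ[y; COUNT(*)→h]((R ⋈[d=b] (S ⋈[a=g] T))))) → 1

== RESULT ==
f | a
1 | 1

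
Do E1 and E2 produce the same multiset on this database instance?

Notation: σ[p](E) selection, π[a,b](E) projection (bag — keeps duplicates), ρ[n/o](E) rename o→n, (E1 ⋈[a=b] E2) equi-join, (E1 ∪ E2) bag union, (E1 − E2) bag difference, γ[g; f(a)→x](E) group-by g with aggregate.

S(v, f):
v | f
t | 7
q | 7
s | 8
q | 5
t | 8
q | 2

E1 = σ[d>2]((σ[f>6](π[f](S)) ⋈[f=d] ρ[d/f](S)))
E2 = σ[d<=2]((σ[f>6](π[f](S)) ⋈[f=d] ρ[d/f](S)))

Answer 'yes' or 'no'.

E1 subexpression sizes:
  S → 6
  π[f](S) → 6
  σ[f>6](π[f](S)) → 4
  S → 6
  ρ[d/f](S) → 6
  (σ[f>6](π[f](S)) ⋈[f=d] ρ[d/f](S)) → 8
  σ[d>2]((σ[f>6](π[f](S)) ⋈[f=d] ρ[d/f](S))) → 8
E2 subexpression sizes:
  S → 6
  π[f](S) → 6
  σ[f>6](π[f](S)) → 4
  S → 6
  ρ[d/f](S) → 6
  (σ[f>6](π[f](S)) ⋈[f=d] ρ[d/f](S)) → 8
  σ[d<=2]((σ[f>6](π[f](S)) ⋈[f=d] ρ[d/f](S))) → 0

E1 result:
f | v | d
7 | q | 7
7 | q | 7
7 | t | 7
7 | t | 7
8 | s | 8
8 | s | 8
8 | t | 8
8 | t | 8
E2 result:
f | v | d
(0 rows)
Witness: (8, 't', 8) appears 2× in E1 but 0× in E2.

no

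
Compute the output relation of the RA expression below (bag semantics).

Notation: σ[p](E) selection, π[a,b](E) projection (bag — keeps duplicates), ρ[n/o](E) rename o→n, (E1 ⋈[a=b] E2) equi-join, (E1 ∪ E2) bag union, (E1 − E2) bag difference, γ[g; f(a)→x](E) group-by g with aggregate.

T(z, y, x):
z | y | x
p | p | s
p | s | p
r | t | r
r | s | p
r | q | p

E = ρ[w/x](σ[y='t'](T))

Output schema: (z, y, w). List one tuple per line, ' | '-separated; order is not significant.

Subexpression sizes:
  T → 5
  σ[y='t'](T) → 1
  ρ[w/x](σ[y='t'](T)) → 1

== RESULT ==
z | y | w
r | t | r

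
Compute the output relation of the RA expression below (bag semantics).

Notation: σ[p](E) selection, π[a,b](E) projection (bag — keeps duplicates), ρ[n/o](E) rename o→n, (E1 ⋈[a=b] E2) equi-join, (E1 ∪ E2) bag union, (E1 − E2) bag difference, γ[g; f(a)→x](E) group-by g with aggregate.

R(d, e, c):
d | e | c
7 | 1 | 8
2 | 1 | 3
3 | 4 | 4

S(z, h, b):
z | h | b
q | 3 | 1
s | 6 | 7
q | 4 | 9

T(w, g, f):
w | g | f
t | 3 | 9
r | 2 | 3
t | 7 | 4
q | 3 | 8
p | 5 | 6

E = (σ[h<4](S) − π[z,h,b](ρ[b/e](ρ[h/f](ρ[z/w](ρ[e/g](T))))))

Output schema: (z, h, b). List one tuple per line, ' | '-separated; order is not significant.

Stepwise |·|:
  S → 3
  σ[h<4](S) → 1
  T → 5
  ρ[e/g](T) → 5
  ρ[z/w](ρ[e/g](T)) → 5
  ρ[h/f](ρ[z/w](ρ[e/g](T))) → 5
  ρ[b/e](ρ[h/f](ρ[z/w](ρ[e/g](T)))) → 5
  π[z,h,b](ρ[b/e](ρ[h/f](ρ[z/w](ρ[e/g](T))))) → 5
  (σ[h<4](S) − π[z,h,b](ρ[b/e](ρ[h/f](ρ[z/w](ρ[e/g](T)))))) → 1

== RESULT ==
z | h | b
q | 3 | 1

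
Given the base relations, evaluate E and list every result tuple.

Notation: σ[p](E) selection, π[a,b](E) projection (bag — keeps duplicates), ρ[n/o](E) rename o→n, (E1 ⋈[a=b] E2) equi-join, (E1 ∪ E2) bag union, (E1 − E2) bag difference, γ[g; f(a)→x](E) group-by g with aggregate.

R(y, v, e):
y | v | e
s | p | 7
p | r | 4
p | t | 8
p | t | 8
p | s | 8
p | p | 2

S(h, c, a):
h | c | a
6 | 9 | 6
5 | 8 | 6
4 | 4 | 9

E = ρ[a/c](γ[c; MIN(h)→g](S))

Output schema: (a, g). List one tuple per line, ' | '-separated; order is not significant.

Stepwise |·|:
  S → 3
  γ[c; MIN(h)→g](S) → 3
  ρ[a/c](γ[c; MIN(h)→g](S)) → 3

== RESULT ==
a | g
4 | 4
8 | 5
9 | 6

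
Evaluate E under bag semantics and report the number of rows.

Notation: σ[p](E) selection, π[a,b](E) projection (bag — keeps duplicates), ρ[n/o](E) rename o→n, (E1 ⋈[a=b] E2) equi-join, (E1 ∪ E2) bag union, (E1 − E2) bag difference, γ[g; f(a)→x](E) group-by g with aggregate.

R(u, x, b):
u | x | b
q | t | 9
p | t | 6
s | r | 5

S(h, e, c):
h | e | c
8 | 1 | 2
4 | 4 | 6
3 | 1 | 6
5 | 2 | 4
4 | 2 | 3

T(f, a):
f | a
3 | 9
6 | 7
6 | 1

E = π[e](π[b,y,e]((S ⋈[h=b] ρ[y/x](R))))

Per-node cardinality:
  S → 5
  R → 3
  ρ[y/x](R) → 3
  (S ⋈[h=b] ρ[y/x](R)) → 1
  π[b,y,e]((S ⋈[h=b] ρ[y/x](R))) → 1
  π[e](π[b,y,e]((S ⋈[h=b] ρ[y/x](R)))) → 1

|E| = 1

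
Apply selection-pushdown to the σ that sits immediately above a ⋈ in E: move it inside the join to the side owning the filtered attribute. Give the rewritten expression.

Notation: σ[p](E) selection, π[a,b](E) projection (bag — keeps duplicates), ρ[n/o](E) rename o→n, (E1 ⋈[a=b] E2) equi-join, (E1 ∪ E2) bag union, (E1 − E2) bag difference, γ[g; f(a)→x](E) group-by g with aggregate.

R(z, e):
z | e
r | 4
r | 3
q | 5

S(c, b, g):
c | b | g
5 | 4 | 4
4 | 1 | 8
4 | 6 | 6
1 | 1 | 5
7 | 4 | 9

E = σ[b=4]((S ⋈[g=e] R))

σ filters on b, owned by the left side.
E' = (σ[b=4](S) ⋈[g=e] R)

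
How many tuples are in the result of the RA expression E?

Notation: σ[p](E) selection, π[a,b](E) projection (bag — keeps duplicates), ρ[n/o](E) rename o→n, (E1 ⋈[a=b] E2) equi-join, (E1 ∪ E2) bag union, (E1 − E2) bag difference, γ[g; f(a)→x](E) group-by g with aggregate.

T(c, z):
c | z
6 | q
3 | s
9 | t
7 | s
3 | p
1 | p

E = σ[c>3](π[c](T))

Per-node cardinality:
  T → 6
  π[c](T) → 6
  σ[c>3](π[c](T)) → 3

|E| = 3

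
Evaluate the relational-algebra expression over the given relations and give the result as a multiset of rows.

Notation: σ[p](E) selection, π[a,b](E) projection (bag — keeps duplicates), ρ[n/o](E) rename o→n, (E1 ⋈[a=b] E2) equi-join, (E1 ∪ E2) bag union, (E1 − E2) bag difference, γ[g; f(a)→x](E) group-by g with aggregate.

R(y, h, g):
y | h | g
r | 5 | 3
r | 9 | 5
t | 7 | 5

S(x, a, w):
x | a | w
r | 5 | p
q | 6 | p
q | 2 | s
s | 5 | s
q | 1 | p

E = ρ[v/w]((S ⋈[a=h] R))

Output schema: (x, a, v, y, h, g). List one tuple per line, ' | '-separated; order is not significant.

Row counts bottom-up:
  S → 5
  R → 3
  (S ⋈[a=h] R) → 2
  ρ[v/w]((S ⋈[a=h] R)) → 2

== RESULT ==
x | a | v | y | h | g
r | 5 | p | r | 5 | 3
s | 5 | s | r | 5 | 3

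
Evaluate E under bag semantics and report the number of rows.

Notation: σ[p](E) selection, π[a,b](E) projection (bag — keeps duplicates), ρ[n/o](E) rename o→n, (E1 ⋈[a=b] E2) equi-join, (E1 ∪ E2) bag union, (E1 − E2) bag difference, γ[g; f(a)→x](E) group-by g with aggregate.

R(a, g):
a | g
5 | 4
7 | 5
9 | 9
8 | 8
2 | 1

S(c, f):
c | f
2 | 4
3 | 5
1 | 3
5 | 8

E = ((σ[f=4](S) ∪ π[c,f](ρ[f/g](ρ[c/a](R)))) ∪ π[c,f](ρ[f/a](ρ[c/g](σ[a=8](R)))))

Row counts bottom-up:
  S → 4
  σ[f=4](S) → 1
  R → 5
  ρ[c/a](R) → 5
  ρ[f/g](ρ[c/a](R)) → 5
  π[c,f](ρ[f/g](ρ[c/a](R))) → 5
  (σ[f=4](S) ∪ π[c,f](ρ[f/g](ρ[c/a](R)))) → 6
  R → 5
  σ[a=8](R) → 1
  ρ[c/g](σ[a=8](R)) → 1
  ρ[f/a](ρ[c/g](σ[a=8](R))) → 1
  π[c,f](ρ[f/a](ρ[c/g](σ[a=8](R)))) → 1
  ((σ[f=4](S) ∪ π[c,f](ρ[f/g](ρ[c/a](R)))) ∪ π[c,f](ρ[f/a](ρ[c/g](σ[a=8](R))))) → 7

|E| = 7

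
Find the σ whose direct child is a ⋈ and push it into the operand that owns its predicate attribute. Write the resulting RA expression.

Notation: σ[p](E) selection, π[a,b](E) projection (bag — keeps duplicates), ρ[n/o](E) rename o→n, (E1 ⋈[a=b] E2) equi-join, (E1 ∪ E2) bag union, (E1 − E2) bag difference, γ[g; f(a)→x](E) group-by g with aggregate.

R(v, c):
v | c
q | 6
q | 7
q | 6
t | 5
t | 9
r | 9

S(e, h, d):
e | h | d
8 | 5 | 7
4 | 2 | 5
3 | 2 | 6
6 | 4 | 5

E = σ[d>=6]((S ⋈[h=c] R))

σ filters on d, owned by the left side.
E' = (σ[d>=6](S) ⋈[h=c] R)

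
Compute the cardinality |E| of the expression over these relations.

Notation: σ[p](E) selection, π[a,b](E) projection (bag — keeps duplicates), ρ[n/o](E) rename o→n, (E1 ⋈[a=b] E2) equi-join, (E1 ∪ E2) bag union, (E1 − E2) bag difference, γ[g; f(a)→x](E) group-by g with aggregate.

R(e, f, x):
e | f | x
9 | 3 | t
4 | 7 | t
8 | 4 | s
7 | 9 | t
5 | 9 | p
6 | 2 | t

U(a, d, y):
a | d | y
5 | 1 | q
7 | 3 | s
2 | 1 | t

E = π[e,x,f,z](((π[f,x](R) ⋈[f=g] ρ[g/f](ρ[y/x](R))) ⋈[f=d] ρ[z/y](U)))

Row counts bottom-up:
  R → 6
  π[f,x](R) → 6
  R → 6
  ρ[y/x](R) → 6
  ρ[g/f](ρ[y/x](R)) → 6
  (π[f,x](R) ⋈[f=g] ρ[g/f](ρ[y/x](R))) → 8
  U → 3
  ρ[z/y](U) → 3
  ((π[f,x](R) ⋈[f=g] ρ[g/f](ρ[y/x](R))) ⋈[f=d] ρ[z/y](U)) → 1
  π[e,x,f,z](((π[f,x](R) ⋈[f=g] ρ[g/f](ρ[y/x](R))) ⋈[f=d] ρ[z/y](U))) → 1

|E| = 1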